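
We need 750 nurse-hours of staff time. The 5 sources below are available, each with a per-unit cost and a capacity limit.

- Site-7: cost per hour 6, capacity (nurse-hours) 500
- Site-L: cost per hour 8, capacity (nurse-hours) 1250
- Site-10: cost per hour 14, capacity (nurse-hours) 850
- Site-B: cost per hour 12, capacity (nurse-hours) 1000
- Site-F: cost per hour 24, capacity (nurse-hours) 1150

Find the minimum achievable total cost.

5000

Cheapest first:
Site-7 (6): use full 500 ; 250 nurse-hours to go.
Site-L (8): take the remaining 250 ; done.
Site-B, Site-10, Site-F: unused.
Cost = 500×6 + 250×8 = 5000.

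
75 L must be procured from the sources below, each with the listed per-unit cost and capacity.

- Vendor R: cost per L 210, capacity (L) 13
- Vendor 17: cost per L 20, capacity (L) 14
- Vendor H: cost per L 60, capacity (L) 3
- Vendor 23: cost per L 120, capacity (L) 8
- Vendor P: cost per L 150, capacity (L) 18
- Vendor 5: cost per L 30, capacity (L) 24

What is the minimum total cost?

Use sources in increasing cost order.
Take 14 from Vendor 17 at 20 — need 61 more.
Vendor 5 (30): use full 24 — 37 L to go.
Vendor H (60): use full 3 — 34 L to go.
Take 8 from Vendor 23 at 120 — need 26 more.
Take 18 from Vendor P at 150 — need 8 more.
Vendor R at 210: take 8 of its 13 — requirement met.
Cost = 14×20 + 24×30 + 3×60 + 8×120 + 18×150 + 8×210 = 6520.

6520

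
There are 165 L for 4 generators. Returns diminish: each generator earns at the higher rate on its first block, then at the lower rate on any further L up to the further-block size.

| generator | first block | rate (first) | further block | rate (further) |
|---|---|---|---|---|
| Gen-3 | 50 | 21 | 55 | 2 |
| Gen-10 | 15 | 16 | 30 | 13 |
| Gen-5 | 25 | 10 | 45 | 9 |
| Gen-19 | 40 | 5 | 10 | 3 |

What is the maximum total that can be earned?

2335

Treat each block as its own option and order by rate: Gen-3/T1 21 > Gen-10/T1 16 > Gen-10/T2 13 > Gen-5/T1 10 > Gen-5/T2 9 > Gen-19/T1 5 > Gen-19/T2 3 > Gen-3/T2 2.
Gen-3 T1 at 21: fill all 50 ; 115 left.
Gen-10 T1 at 16: fill all 15 ; 100 left.
Gen-10/T2 (13): +30 ; 70 left.
Gen-5/T1 (10): +25 ; 45 left.
Gen-5 T2 at 9: fill all 45 ; 0 left.
Total = 21×50 + 16×15 + 13×30 + 10×25 + 9×45 = 2335.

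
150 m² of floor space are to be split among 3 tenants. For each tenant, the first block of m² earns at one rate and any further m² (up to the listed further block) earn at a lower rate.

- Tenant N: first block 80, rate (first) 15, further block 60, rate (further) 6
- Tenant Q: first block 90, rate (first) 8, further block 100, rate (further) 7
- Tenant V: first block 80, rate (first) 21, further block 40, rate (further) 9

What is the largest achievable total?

2730

Rank every tier by rate: Tenant V/tier1 21 > Tenant N/tier1 15 > Tenant V/tier2 9 > Tenant Q/tier1 8 > Tenant Q/tier2 7 > Tenant N/tier2 6.
Fill Tenant V tier1 block (80 at 21) ; 70 left.
Tenant N/tier1: +70 of 80 at 15; pool empty.
Total = 21×80 + 15×70 = 2730.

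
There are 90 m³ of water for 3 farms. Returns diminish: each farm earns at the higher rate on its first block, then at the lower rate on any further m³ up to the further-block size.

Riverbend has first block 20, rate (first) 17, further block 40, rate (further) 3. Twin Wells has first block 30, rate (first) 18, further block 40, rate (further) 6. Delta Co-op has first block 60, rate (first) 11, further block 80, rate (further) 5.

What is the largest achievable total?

Order all 6 blocks by rate: Twin Wells/tier1 18 > Riverbend/tier1 17 > Delta Co-op/tier1 11 > Twin Wells/tier2 6 > Delta Co-op/tier2 5 > Riverbend/tier2 3.
Twin Wells tier1 at 18: fill all 30 → 60 left.
Fill Riverbend tier1 block (20 at 17) → 40 left.
Delta Co-op/tier1: +40 of 60 at 11; pool empty.
Total = 18×30 + 17×20 + 11×40 = 1320.

1320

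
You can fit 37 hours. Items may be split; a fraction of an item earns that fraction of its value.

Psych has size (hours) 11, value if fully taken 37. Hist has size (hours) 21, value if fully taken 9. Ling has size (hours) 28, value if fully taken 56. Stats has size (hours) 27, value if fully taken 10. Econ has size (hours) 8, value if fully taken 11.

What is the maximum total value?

Rank by value-to-size ratio: Psych 37/11≈3.36, Ling 56/28≈2, Econ 11/8≈1.38, Hist 9/21≈0.429, Stats 10/27≈0.37.
All 11 hours of Psych fit (value 37) ; 26 remain.
Fill the last 26 hours with part of Ling: 26/28 of it earns 52.
Total value = 89.

89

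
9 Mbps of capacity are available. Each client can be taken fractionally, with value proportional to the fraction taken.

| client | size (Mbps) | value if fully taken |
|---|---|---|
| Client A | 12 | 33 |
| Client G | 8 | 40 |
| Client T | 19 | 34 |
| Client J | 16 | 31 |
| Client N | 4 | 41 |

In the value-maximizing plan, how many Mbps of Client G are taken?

Sort by value density: Client N 41/4≈10.2, Client G 40/8≈5, Client A 33/12≈2.75, Client J 31/16≈1.94, Client T 34/19≈1.79.
All 4 Mbps of Client N fit (value 41) → 5 remain.
Fill the last 5 Mbps with part of Client G: 5/8 of it earns 25.

5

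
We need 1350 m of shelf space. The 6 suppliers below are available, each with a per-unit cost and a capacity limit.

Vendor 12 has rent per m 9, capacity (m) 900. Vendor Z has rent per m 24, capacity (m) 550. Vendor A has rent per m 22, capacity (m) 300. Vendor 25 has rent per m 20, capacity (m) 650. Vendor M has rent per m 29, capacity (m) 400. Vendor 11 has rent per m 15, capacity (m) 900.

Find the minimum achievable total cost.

14850

Fill from the cheapest supplier first.
Take 900 from Vendor 12 at 9 → need 450 more.
Vendor 11 (15): take the remaining 450 → done.
Vendor 25, Vendor A, Vendor Z, Vendor M: unused.
Cost = 900×9 + 450×15 = 14850.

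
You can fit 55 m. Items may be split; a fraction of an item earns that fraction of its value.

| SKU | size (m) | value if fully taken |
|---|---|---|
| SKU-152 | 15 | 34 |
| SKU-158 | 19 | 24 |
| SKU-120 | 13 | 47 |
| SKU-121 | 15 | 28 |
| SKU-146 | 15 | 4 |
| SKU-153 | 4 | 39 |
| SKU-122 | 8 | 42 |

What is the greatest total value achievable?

190

Rank by value-to-size ratio: SKU-153 39/4≈9.75, SKU-122 42/8≈5.25, SKU-120 47/13≈3.62, SKU-152 34/15≈2.27, SKU-121 28/15≈1.87, SKU-158 24/19≈1.26, SKU-146 4/15≈0.267.
Take all of SKU-153 (4 m, value 39) — 51 m left.
All 8 m of SKU-122 fit (value 42) — 43 remain.
SKU-120: take in full, 13 m for value 47 — 30 left.
All 15 m of SKU-152 fit (value 34) — 15 remain.
SKU-121: take in full, 15 m for value 28 — 0 left.
Total value = 190.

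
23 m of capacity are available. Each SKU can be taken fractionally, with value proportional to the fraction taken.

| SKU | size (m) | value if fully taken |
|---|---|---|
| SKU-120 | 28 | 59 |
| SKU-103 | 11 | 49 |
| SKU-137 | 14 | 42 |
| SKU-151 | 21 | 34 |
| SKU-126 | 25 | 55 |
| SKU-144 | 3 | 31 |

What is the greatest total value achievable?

Sort by value density: SKU-144 31/3≈10.3, SKU-103 49/11≈4.45, SKU-137 42/14≈3, SKU-126 55/25≈2.2, SKU-120 59/28≈2.11, SKU-151 34/21≈1.62.
All 3 m of SKU-144 fit (value 31) → 20 remain.
Take all of SKU-103 (11 m, value 49) → 9 m left.
Fill the last 9 m with part of SKU-137: 9/14 of it earns 27.
Total value = 107.

107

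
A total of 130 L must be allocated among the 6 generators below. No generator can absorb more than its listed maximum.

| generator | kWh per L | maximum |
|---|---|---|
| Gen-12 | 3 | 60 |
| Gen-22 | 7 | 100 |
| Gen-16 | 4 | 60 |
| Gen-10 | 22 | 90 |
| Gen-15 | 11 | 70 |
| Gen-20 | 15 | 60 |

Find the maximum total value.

2580

Rank by kWh per L: Gen-10 22 > Gen-20 15 > Gen-15 11 > Gen-22 7 > Gen-16 4 > Gen-12 3.
Give Gen-10 90 to hit its cap of 90 ; 40 left.
Gen-20 has room for 60 but only 40 remain, so it gets 40.
Total = 22×90 + 15×40 = 2580.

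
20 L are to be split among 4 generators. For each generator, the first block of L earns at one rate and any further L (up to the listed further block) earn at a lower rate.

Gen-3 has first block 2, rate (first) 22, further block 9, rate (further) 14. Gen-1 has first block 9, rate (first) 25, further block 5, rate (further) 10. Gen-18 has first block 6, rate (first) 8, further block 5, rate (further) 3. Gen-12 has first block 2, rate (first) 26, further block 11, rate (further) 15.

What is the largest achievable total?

Rank every tier by rate: Gen-12/tier1 26 > Gen-1/tier1 25 > Gen-3/tier1 22 > Gen-12/tier2 15 > Gen-3/tier2 14 > Gen-1/tier2 10 > Gen-18/tier1 8 > Gen-18/tier2 3.
Gen-12 tier1 at 26: fill all 2 → 18 left.
Gen-1 tier1 at 25: fill all 9 → 9 left.
Gen-3 tier1 at 22: fill all 2 → 7 left.
Gen-12 tier2 at 15: only 7 left, fill 7.
Total = 26×2 + 25×9 + 22×2 + 15×7 = 426.

426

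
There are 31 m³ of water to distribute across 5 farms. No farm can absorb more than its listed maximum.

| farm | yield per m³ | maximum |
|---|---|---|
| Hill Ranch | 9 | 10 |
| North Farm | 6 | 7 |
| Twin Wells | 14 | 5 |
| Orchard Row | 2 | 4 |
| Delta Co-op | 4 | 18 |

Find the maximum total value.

238

Rank by yield per m³: Twin Wells 14 > Hill Ranch 9 > North Farm 6 > Delta Co-op 4 > Orchard Row 2.
Give Twin Wells 5 to hit its cap of 5 → 26 left.
Hill Ranch takes 10 to reach its cap of 10 → 16 left.
Give North Farm 7 to hit its cap of 7 → 9 left.
Only 9 left; Delta Co-op takes them to reach 9.
Total = 9×10 + 6×7 + 14×5 + 4×9 = 238.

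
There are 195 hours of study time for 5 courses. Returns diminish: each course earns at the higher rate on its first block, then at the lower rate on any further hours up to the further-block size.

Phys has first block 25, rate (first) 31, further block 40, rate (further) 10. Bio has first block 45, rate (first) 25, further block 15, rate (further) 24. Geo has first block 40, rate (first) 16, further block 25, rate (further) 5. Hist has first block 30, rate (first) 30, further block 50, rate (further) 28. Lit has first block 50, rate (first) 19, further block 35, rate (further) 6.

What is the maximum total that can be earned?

Treat each block as its own option and order by rate: Phys/first 31 > Hist/first 30 > Hist/second 28 > Bio/first 25 > Bio/second 24 > Lit/first 19 > Geo/first 16 > Phys/second 10 > Lit/second 6 > Geo/second 5.
Phys first at 31: fill all 25 → 170 left.
Hist/first (30): +30 → 140 left.
Fill Hist second block (50 at 28) → 90 left.
Bio first at 25: fill all 45 → 45 left.
Bio second at 24: fill all 15 → 30 left.
Lit first at 19: only 30 left, fill 30.
Total = 31×25 + 30×30 + 28×50 + 25×45 + 24×15 + 19×30 = 5130.

5130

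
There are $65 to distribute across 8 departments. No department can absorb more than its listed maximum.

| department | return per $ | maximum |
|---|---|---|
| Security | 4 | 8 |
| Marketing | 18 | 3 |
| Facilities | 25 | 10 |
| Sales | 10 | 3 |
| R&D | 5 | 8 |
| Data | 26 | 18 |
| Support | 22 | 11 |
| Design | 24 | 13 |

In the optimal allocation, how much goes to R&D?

Rank by return per $: Data 26 > Facilities 25 > Design 24 > Support 22 > Marketing 18 > Sales 10 > R&D 5 > Security 4.
Data: +18 to 18 (cap) ; 47 left.
Give Facilities 10 to hit its cap of 10 ; 37 left.
Give Design 13 to hit its cap of 13 ; 24 left.
Give Support 11 to hit its cap of 11 ; 13 left.
Marketing: +3 to 3 (cap) ; 10 left.
Give Sales 3 to hit its cap of 3 ; 7 left.
R&D: +7 (room for 8) → 7. Pool exhausted.

7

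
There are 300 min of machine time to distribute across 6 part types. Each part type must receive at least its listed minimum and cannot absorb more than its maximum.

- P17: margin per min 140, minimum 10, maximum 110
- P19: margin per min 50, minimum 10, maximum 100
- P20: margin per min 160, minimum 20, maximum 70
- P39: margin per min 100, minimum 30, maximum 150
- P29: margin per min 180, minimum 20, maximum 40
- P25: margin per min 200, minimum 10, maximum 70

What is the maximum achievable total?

Meeting every minimum uses 10+10+20+30+20+10 = 100 min, leaving 200.
Order the part types by margin per min: P25 200 > P29 180 > P20 160 > P17 140 > P39 100 > P19 50.
Give P25 60 more to hit its cap of 70 ; 140 left.
P29: +20 to 40 (cap) ; 120 left.
P20: +50 to 70 (cap) ; 70 left.
P17: +70 (room for 100) → 80. Pool exhausted.
Total = 140×80 + 50×10 + 160×70 + 100×30 + 180×40 + 200×70 = 47100.

47100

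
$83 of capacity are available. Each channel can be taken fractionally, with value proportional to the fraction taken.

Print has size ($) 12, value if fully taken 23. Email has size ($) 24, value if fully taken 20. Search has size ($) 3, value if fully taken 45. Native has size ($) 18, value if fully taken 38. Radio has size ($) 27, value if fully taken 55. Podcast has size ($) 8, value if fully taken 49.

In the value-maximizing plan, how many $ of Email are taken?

Best value per unit of size first: Search 45/3≈15, Podcast 49/8≈6.12, Native 38/18≈2.11, Radio 55/27≈2.04, Print 23/12≈1.92, Email 20/24≈0.833.
Take all of Search (3 $, value 45) — 80 $ left.
Podcast: take in full, 8 $ for value 49 — 72 left.
All 18 $ of Native fit (value 38) — 54 remain.
Radio: take in full, 27 $ for value 55 — 27 left.
Take all of Print (12 $, value 23) — 15 $ left.
Fill the last 15 $ with part of Email: 15/24 of it earns 12.5.

15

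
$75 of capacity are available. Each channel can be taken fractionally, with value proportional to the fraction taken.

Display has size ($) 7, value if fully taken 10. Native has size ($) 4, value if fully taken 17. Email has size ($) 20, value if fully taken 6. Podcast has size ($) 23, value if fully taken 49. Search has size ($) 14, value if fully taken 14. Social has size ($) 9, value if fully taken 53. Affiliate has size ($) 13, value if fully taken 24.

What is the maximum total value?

168.5

Best value per unit of size first: Social 53/9≈5.89, Native 17/4≈4.25, Podcast 49/23≈2.13, Affiliate 24/13≈1.85, Display 10/7≈1.43, Search 14/14≈1, Email 6/20≈0.3.
Social: take in full, 9 $ for value 53 ; 66 left.
Native: take in full, 4 $ for value 17 ; 62 left.
All 23 $ of Podcast fit (value 49) ; 39 remain.
Take all of Affiliate (13 $, value 24) ; 26 $ left.
Display: take in full, 7 $ for value 10 ; 19 left.
Search: take in full, 14 $ for value 14 ; 5 left.
5 $ left: a 5/20 share of Email gives 6×5/20 = 1.5.
Total value = 168.5.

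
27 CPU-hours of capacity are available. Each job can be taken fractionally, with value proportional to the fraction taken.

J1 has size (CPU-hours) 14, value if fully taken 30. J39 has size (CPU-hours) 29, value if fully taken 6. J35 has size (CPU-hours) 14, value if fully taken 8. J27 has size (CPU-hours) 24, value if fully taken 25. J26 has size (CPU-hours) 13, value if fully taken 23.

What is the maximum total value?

53

Rank by value-to-size ratio: J1 30/14≈2.14, J26 23/13≈1.77, J27 25/24≈1.04, J35 8/14≈0.571, J39 6/29≈0.207.
Take all of J1 (14 CPU-hours, value 30) ; 13 CPU-hours left.
J26: take in full, 13 CPU-hours for value 23 ; 0 left.
Total value = 53.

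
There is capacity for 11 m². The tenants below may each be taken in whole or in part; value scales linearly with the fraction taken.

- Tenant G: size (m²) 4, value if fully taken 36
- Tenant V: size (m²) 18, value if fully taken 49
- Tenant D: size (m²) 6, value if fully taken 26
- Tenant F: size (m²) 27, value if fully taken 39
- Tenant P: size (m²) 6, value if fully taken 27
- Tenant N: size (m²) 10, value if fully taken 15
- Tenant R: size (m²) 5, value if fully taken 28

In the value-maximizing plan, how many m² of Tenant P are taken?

Rank by value-to-size ratio: Tenant G 36/4≈9, Tenant R 28/5≈5.6, Tenant P 27/6≈4.5, Tenant D 26/6≈4.33, Tenant V 49/18≈2.72, Tenant N 15/10≈1.5, Tenant F 39/27≈1.44.
Take all of Tenant G (4 m², value 36) — 7 m² left.
Take all of Tenant R (5 m², value 28) — 2 m² left.
2 m² left: a 2/6 share of Tenant P gives 27×2/6 = 9.

2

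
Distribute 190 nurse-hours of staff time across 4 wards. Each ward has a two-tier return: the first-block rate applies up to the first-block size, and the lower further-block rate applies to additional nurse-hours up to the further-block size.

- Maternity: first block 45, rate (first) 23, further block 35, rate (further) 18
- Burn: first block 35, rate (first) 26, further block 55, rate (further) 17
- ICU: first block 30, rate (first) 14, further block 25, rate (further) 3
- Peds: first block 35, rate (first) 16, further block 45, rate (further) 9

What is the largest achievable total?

Rank every tier by rate: Burn/first 26 > Maternity/first 23 > Maternity/second 18 > Burn/second 17 > Peds/first 16 > ICU/first 14 > Peds/second 9 > ICU/second 3.
Fill Burn first block (35 at 26) → 155 left.
Maternity/first (23): +45 → 110 left.
Fill Maternity second block (35 at 18) → 75 left.
Burn second at 17: fill all 55 → 20 left.
Peds first at 16: only 20 left, fill 20.
Total = 26×35 + 23×45 + 18×35 + 17×55 + 16×20 = 3830.

3830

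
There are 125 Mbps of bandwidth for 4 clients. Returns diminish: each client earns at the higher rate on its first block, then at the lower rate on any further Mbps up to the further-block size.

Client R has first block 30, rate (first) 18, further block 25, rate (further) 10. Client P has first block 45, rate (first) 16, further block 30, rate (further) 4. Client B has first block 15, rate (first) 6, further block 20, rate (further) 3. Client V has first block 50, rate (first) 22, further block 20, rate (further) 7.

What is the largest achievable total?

2360

Order all 8 blocks by rate: Client V/first 22 > Client R/first 18 > Client P/first 16 > Client R/second 10 > Client V/second 7 > Client B/first 6 > Client P/second 4 > Client B/second 3.
Client V first at 22: fill all 50 → 75 left.
Client R first at 18: fill all 30 → 45 left.
Fill Client P first block (45 at 16) → 0 left.
Total = 22×50 + 18×30 + 16×45 = 2360.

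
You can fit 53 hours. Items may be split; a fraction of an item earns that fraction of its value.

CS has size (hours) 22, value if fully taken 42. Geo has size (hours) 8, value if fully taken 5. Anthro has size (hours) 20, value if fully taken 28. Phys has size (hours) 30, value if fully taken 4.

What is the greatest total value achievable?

75.4

Rank by value-to-size ratio: CS 42/22≈1.91, Anthro 28/20≈1.4, Geo 5/8≈0.625, Phys 4/30≈0.133.
Take all of CS (22 hours, value 42) ; 31 hours left.
Anthro: take in full, 20 hours for value 28 ; 11 left.
Take all of Geo (8 hours, value 5) ; 3 hours left.
Fill the last 3 hours with part of Phys: 3/30 of it earns 0.4.
Total value = 75.4.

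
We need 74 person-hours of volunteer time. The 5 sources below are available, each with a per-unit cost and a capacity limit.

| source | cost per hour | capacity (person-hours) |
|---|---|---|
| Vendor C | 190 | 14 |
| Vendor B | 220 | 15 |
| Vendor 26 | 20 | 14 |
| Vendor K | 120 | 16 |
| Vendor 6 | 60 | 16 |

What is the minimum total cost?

8900

Use sources in increasing cost order.
Take 14 from Vendor 26 at 20 → need 60 more.
Vendor 6 at 60: take all 16 person-hours → 44 still needed.
Vendor K (120): use full 16 → 28 person-hours to go.
Take 14 from Vendor C at 190 → need 14 more.
Take 14 from Vendor B at 220 to finish.
Cost = 14×20 + 16×60 + 16×120 + 14×190 + 14×220 = 8900.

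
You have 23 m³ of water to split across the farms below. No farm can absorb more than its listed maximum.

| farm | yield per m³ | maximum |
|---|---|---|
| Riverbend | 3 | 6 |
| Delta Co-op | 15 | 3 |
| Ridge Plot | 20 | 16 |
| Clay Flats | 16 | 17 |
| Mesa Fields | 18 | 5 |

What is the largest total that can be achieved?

Highest yield per m³ first: Ridge Plot 20 > Mesa Fields 18 > Clay Flats 16 > Delta Co-op 15 > Riverbend 3.
Ridge Plot takes 16 to reach its cap of 16 → 7 left.
Mesa Fields takes 5 to reach its cap of 5 → 2 left.
Clay Flats: +2 (room for 17) → 2. Pool exhausted.
Total = 20×16 + 16×2 + 18×5 = 442.

442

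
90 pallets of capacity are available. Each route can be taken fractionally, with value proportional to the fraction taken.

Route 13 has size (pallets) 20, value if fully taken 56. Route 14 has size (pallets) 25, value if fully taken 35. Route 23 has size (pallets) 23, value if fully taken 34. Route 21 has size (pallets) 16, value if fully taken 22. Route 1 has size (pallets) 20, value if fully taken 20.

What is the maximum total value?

Sort by value density: Route 13 56/20≈2.8, Route 23 34/23≈1.48, Route 14 35/25≈1.4, Route 21 22/16≈1.38, Route 1 20/20≈1.
All 20 pallets of Route 13 fit (value 56) → 70 remain.
Take all of Route 23 (23 pallets, value 34) → 47 pallets left.
Route 14: take in full, 25 pallets for value 35 → 22 left.
Route 21: take in full, 16 pallets for value 22 → 6 left.
Fill the last 6 pallets with part of Route 1: 6/20 of it earns 6.
Total value = 153.

153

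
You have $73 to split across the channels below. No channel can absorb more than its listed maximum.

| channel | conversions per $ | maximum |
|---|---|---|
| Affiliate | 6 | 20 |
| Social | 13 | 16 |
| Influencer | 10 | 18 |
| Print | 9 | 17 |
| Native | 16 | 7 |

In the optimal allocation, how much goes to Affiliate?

Rank by conversions per $: Native 16 > Social 13 > Influencer 10 > Print 9 > Affiliate 6.
Give Native 7 to hit its cap of 7 → 66 left.
Give Social 16 to hit its cap of 16 → 50 left.
Give Influencer 18 to hit its cap of 18 → 32 left.
Print takes 17 to reach its cap of 17 → 15 left.
Affiliate has room for 20 but only 15 remain, so it gets 15.

15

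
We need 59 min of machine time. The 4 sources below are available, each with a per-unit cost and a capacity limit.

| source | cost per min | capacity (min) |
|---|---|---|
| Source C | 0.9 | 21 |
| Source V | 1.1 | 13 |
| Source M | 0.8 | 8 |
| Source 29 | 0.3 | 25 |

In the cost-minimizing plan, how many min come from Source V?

Use sources in increasing cost order.
Source 29 (0.3): use full 25 → 34 min to go.
Source M (0.8): use full 8 → 26 min to go.
Take 21 from Source C at 0.9 → need 5 more.
Source V (1.1): take the remaining 5 → done.

5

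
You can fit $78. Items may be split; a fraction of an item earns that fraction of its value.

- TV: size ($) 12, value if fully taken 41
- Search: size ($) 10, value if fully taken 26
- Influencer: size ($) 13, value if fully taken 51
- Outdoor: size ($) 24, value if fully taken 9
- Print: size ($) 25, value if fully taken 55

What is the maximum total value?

179.75

Sort by value density: Influencer 51/13≈3.92, TV 41/12≈3.42, Search 26/10≈2.6, Print 55/25≈2.2, Outdoor 9/24≈0.375.
Take all of Influencer (13 $, value 51) → 65 $ left.
Take all of TV (12 $, value 41) → 53 $ left.
Take all of Search (10 $, value 26) → 43 $ left.
Take all of Print (25 $, value 55) → 18 $ left.
Only 18 $ remain; take 18/24 of Outdoor for value 9×18/24 = 6.75.
Total value = 179.75.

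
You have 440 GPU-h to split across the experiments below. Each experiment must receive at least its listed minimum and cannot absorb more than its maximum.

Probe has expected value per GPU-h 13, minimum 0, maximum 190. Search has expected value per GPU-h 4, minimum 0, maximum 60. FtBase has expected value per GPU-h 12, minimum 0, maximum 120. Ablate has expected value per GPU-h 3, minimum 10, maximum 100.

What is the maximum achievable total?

Meeting every minimum uses 0+0+0+10 = 10 GPU-h, leaving 430.
Order the experiments by expected value per GPU-h: Probe 13 > FtBase 12 > Search 4 > Ablate 3.
Probe takes 190 more to reach its cap of 190 → 240 left.
FtBase: +120 to 120 (cap) → 120 left.
Search takes 60 more to reach its cap of 60 → 60 left.
Ablate: +60 (room for 90) → 70. Pool exhausted.
Total = 13×190 + 4×60 + 12×120 + 3×70 = 4360.

4360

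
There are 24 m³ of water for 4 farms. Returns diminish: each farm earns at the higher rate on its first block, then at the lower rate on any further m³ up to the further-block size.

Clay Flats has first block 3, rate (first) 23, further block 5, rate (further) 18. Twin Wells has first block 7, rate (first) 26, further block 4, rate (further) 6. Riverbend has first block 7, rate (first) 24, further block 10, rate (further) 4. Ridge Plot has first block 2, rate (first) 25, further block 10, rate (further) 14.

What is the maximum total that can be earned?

559

Order all 8 blocks by rate: Twin Wells/first 26 > Ridge Plot/first 25 > Riverbend/first 24 > Clay Flats/first 23 > Clay Flats/second 18 > Ridge Plot/second 14 > Twin Wells/second 6 > Riverbend/second 4.
Twin Wells first at 26: fill all 7 → 17 left.
Fill Ridge Plot first block (2 at 25) → 15 left.
Riverbend first at 24: fill all 7 → 8 left.
Fill Clay Flats first block (3 at 23) → 5 left.
Clay Flats second at 18: fill all 5 → 0 left.
Total = 26×7 + 25×2 + 24×7 + 23×3 + 18×5 = 559.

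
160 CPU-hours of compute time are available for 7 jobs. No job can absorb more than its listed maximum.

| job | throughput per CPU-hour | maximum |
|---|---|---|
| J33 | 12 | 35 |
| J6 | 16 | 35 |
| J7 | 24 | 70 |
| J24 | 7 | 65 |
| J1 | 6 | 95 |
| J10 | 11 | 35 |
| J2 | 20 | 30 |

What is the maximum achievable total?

3140

Highest throughput per CPU-hour first: J7 24 > J2 20 > J6 16 > J33 12 > J10 11 > J24 7 > J1 6.
Give J7 70 to hit its cap of 70 → 90 left.
J2 takes 30 to reach its cap of 30 → 60 left.
Give J6 35 to hit its cap of 35 → 25 left.
J33: +25 (room for 35) → 25. Pool exhausted.
Total = 12×25 + 16×35 + 24×70 + 20×30 = 3140.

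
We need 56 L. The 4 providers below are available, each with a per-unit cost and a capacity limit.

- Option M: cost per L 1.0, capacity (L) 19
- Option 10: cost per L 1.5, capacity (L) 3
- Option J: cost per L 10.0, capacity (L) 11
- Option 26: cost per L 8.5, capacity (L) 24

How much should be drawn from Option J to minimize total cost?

10

Use providers in increasing cost order.
Option M (1.0): use full 19 → 37 L to go.
Take 3 from Option 10 at 1.5 → need 34 more.
Option 26 at 8.5: take all 24 L → 10 still needed.
Option J at 10.0: take 10 of its 11 → requirement met.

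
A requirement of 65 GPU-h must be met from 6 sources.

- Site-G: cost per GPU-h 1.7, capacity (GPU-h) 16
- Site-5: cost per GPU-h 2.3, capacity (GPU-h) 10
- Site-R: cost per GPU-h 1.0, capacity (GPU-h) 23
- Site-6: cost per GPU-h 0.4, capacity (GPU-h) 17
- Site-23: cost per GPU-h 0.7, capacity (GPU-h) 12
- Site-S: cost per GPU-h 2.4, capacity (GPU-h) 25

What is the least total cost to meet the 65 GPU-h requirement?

60.3

Fill from the cheapest source first.
Take 17 from Site-6 at 0.4 ; need 48 more.
Take 12 from Site-23 at 0.7 ; need 36 more.
Site-R at 1.0: take all 23 GPU-h ; 13 still needed.
Site-G at 1.7: take 13 of its 16 ; requirement met.
Site-5, Site-S: unused.
Cost = 17×0.4 + 12×0.7 + 23×1.0 + 13×1.7 = 60.3.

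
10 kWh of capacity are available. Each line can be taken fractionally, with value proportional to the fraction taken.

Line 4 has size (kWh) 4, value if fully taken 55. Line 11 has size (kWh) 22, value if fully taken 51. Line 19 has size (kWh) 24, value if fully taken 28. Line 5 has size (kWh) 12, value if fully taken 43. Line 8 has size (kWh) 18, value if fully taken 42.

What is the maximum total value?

Best value per unit of size first: Line 4 55/4≈13.8, Line 5 43/12≈3.58, Line 8 42/18≈2.33, Line 11 51/22≈2.32, Line 19 28/24≈1.17.
Line 4: take in full, 4 kWh for value 55 ; 6 left.
Only 6 kWh remain; take 6/12 of Line 5 for value 43×6/12 = 21.5.
Total value = 76.5.

76.5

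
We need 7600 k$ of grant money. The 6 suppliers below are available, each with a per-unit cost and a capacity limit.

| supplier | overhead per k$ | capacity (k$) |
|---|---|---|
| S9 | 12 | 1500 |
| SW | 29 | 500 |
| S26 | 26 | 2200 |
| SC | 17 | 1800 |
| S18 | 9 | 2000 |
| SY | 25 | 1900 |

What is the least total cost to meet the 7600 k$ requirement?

124500

Use suppliers in increasing cost order.
Take 2000 from S18 at 9 → need 5600 more.
S9 (12): use full 1500 → 4100 k$ to go.
SC (17): use full 1800 → 2300 k$ to go.
Take 1900 from SY at 25 → need 400 more.
S26 at 26: take 400 of its 2200 → requirement met.
SW: unused.
Cost = 2000×9 + 1500×12 + 1800×17 + 1900×25 + 400×26 = 124500.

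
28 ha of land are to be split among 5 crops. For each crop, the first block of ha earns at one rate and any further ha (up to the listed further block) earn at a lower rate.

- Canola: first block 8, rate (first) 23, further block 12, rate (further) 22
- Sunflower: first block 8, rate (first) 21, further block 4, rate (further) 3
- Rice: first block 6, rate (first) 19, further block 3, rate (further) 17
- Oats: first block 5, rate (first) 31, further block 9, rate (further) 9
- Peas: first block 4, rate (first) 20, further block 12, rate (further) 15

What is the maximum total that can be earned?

Rank every tier by rate: Oats/T1 31 > Canola/T1 23 > Canola/T2 22 > Sunflower/T1 21 > Peas/T1 20 > Rice/T1 19 > Rice/T2 17 > Peas/T2 15 > Oats/T2 9 > Sunflower/T2 3.
Oats T1 at 31: fill all 5 ; 23 left.
Canola/T1 (23): +8 ; 15 left.
Canola/T2 (22): +12 ; 3 left.
Sunflower/T1: +3 of 8 at 21; pool empty.
Total = 31×5 + 23×8 + 22×12 + 21×3 = 666.

666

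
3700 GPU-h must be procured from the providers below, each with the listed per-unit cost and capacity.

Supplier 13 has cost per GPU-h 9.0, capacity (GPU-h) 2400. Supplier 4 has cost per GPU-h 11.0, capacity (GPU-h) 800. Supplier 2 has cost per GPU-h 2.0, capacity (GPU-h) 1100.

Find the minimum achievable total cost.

26000

Use providers in increasing cost order.
Take 1100 from Supplier 2 at 2.0 → need 2600 more.
Supplier 13 at 9.0: take all 2400 GPU-h → 200 still needed.
Take 200 from Supplier 4 at 11.0 to finish.
Cost = 1100×2.0 + 2400×9.0 + 200×11.0 = 26000.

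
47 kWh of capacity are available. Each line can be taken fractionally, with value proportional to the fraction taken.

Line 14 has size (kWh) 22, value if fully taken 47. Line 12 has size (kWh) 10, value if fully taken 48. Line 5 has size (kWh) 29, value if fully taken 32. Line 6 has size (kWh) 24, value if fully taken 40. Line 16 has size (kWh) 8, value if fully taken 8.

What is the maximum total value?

120

Sort by value density: Line 12 48/10≈4.8, Line 14 47/22≈2.14, Line 6 40/24≈1.67, Line 5 32/29≈1.1, Line 16 8/8≈1.
Take all of Line 12 (10 kWh, value 48) — 37 kWh left.
All 22 kWh of Line 14 fit (value 47) — 15 remain.
15 kWh left: a 15/24 share of Line 6 gives 40×15/24 = 25.
Total value = 120.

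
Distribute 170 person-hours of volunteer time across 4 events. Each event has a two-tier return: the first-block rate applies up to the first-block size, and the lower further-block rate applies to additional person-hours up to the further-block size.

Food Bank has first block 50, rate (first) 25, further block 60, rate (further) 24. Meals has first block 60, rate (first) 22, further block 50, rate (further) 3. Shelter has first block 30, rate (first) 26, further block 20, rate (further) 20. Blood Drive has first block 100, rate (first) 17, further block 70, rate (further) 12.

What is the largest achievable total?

Rank every tier by rate: Shelter/T1 26 > Food Bank/T1 25 > Food Bank/T2 24 > Meals/T1 22 > Shelter/T2 20 > Blood Drive/T1 17 > Blood Drive/T2 12 > Meals/T2 3.
Fill Shelter T1 block (30 at 26) — 140 left.
Fill Food Bank T1 block (50 at 25) — 90 left.
Fill Food Bank T2 block (60 at 24) — 30 left.
30 remain; put them into Meals T1 at 22.
Total = 26×30 + 25×50 + 24×60 + 22×30 = 4130.

4130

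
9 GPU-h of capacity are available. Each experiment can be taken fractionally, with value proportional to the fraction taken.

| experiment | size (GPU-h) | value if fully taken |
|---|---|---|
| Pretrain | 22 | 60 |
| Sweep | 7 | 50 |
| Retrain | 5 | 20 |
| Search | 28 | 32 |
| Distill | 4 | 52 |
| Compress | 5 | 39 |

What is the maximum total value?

Rank by value-to-size ratio: Distill 52/4≈13, Compress 39/5≈7.8, Sweep 50/7≈7.14, Retrain 20/5≈4, Pretrain 60/22≈2.73, Search 32/28≈1.14.
Distill: take in full, 4 GPU-h for value 52 ; 5 left.
Take all of Compress (5 GPU-h, value 39) ; 0 GPU-h left.
Total value = 91.

91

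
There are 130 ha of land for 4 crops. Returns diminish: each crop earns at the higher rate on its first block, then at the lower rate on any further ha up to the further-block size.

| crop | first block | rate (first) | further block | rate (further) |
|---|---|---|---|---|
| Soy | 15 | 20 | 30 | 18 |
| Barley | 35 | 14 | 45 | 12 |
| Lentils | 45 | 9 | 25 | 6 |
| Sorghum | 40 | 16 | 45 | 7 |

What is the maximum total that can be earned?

2090

Order all 8 blocks by rate: Soy/first 20 > Soy/second 18 > Sorghum/first 16 > Barley/first 14 > Barley/second 12 > Lentils/first 9 > Sorghum/second 7 > Lentils/second 6.
Soy/first (20): +15 → 115 left.
Soy/second (18): +30 → 85 left.
Fill Sorghum first block (40 at 16) → 45 left.
Fill Barley first block (35 at 14) → 10 left.
10 remain; put them into Barley second at 12.
Total = 20×15 + 18×30 + 16×40 + 14×35 + 12×10 = 2090.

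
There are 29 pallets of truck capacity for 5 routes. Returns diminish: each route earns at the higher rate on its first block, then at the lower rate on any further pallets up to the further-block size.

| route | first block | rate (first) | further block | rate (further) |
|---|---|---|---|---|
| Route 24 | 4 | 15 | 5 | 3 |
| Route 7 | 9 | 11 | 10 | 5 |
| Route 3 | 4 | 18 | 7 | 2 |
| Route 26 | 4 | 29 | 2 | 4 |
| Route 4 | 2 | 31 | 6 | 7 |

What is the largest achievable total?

Treat each block as its own option and order by rate: Route 4/T1 31 > Route 26/T1 29 > Route 3/T1 18 > Route 24/T1 15 > Route 7/T1 11 > Route 4/T2 7 > Route 7/T2 5 > Route 26/T2 4 > Route 24/T2 3 > Route 3/T2 2.
Fill Route 4 T1 block (2 at 31) → 27 left.
Route 26/T1 (29): +4 → 23 left.
Route 3 T1 at 18: fill all 4 → 19 left.
Route 24/T1 (15): +4 → 15 left.
Route 7 T1 at 11: fill all 9 → 6 left.
Fill Route 4 T2 block (6 at 7) → 0 left.
Total = 31×2 + 29×4 + 18×4 + 15×4 + 11×9 + 7×6 = 451.

451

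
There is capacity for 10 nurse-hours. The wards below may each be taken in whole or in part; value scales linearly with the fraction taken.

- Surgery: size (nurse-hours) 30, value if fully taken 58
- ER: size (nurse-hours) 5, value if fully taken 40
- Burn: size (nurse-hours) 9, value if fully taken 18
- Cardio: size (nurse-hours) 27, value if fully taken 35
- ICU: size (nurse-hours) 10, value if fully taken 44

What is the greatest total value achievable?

62

Sort by value density: ER 40/5≈8, ICU 44/10≈4.4, Burn 18/9≈2, Surgery 58/30≈1.93, Cardio 35/27≈1.3.
Take all of ER (5 nurse-hours, value 40) — 5 nurse-hours left.
5 nurse-hours left: a 5/10 share of ICU gives 44×5/10 = 22.
Total value = 62.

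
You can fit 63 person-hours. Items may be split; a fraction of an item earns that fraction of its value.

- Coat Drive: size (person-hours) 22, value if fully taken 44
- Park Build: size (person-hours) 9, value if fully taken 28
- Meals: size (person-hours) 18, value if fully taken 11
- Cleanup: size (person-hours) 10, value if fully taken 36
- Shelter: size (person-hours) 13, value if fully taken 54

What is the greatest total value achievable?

Best value per unit of size first: Shelter 54/13≈4.15, Cleanup 36/10≈3.6, Park Build 28/9≈3.11, Coat Drive 44/22≈2, Meals 11/18≈0.611.
All 13 person-hours of Shelter fit (value 54) ; 50 remain.
All 10 person-hours of Cleanup fit (value 36) ; 40 remain.
All 9 person-hours of Park Build fit (value 28) ; 31 remain.
Take all of Coat Drive (22 person-hours, value 44) ; 9 person-hours left.
9 person-hours left: a 9/18 share of Meals gives 11×9/18 = 5.5.
Total value = 167.5.

167.5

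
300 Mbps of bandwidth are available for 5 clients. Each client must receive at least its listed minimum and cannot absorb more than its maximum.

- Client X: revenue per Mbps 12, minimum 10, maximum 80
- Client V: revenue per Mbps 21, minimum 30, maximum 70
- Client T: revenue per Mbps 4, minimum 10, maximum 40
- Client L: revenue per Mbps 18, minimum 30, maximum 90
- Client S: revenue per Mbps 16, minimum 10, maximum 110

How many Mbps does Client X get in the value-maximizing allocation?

20

Meeting every minimum uses 10+30+10+30+10 = 90 Mbps, leaving 210.
Highest revenue per Mbps first: Client V 21 > Client L 18 > Client S 16 > Client X 12 > Client T 4.
Client V takes 40 more to reach its cap of 70 — 170 left.
Client L: +60 to 90 (cap) — 110 left.
Client S: +100 to 110 (cap) — 10 left.
Client X has room for 70 more but only 10 remain, so it gets 20.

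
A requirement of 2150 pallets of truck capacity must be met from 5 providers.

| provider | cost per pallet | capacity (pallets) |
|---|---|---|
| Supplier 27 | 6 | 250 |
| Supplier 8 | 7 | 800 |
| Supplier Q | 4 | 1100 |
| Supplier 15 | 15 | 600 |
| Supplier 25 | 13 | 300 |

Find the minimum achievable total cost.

11500

Fill from the cheapest provider first.
Take 1100 from Supplier Q at 4 → need 1050 more.
Supplier 27 at 6: take all 250 pallets → 800 still needed.
Take 800 from Supplier 8 at 7 → need 0 more.
Supplier 25, Supplier 15: unused.
Cost = 1100×4 + 250×6 + 800×7 = 11500.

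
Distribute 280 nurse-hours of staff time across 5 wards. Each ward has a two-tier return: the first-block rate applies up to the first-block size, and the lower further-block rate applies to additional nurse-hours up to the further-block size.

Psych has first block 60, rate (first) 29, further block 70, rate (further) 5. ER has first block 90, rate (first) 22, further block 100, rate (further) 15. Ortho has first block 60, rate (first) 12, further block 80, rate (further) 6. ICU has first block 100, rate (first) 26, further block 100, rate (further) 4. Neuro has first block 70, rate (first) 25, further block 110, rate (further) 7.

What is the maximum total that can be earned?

Rank every tier by rate: Psych/tier1 29 > ICU/tier1 26 > Neuro/tier1 25 > ER/tier1 22 > ER/tier2 15 > Ortho/tier1 12 > Neuro/tier2 7 > Ortho/tier2 6 > Psych/tier2 5 > ICU/tier2 4.
Psych tier1 at 29: fill all 60 → 220 left.
ICU tier1 at 26: fill all 100 → 120 left.
Fill Neuro tier1 block (70 at 25) → 50 left.
ER tier1 at 22: only 50 left, fill 50.
Total = 29×60 + 26×100 + 25×70 + 22×50 = 7190.

7190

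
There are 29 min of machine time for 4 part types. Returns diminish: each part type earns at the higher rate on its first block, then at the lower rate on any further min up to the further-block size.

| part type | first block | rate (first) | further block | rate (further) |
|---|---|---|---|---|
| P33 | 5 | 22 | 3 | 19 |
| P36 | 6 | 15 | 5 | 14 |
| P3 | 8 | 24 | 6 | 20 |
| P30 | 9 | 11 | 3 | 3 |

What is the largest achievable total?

583

Treat each block as its own option and order by rate: P3/tier1 24 > P33/tier1 22 > P3/tier2 20 > P33/tier2 19 > P36/tier1 15 > P36/tier2 14 > P30/tier1 11 > P30/tier2 3.
P3/tier1 (24): +8 → 21 left.
Fill P33 tier1 block (5 at 22) → 16 left.
P3/tier2 (20): +6 → 10 left.
Fill P33 tier2 block (3 at 19) → 7 left.
P36/tier1 (15): +6 → 1 left.
1 remain; put them into P36 tier2 at 14.
Total = 24×8 + 22×5 + 20×6 + 19×3 + 15×6 + 14×1 = 583.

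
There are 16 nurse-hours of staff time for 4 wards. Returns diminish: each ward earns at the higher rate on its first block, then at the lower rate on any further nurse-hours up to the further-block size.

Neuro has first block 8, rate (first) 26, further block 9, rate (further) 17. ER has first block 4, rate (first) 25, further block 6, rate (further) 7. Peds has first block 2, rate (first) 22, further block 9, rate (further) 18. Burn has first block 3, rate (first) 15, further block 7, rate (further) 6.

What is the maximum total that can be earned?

Rank every tier by rate: Neuro/T1 26 > ER/T1 25 > Peds/T1 22 > Peds/T2 18 > Neuro/T2 17 > Burn/T1 15 > ER/T2 7 > Burn/T2 6.
Fill Neuro T1 block (8 at 26) — 8 left.
ER/T1 (25): +4 — 4 left.
Peds T1 at 22: fill all 2 — 2 left.
Peds/T2: +2 of 9 at 18; pool empty.
Total = 26×8 + 25×4 + 22×2 + 18×2 = 388.

388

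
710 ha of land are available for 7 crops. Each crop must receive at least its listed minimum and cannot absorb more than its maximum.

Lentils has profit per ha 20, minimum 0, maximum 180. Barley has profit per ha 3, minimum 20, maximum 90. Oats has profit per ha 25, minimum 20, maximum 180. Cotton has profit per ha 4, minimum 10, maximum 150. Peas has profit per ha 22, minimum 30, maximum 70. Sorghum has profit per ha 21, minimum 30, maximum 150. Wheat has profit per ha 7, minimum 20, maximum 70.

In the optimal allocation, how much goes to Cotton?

Meeting every minimum uses 0+20+20+10+30+30+20 = 130 ha, leaving 580.
Highest profit per ha first: Oats 25 > Peas 22 > Sorghum 21 > Lentils 20 > Wheat 7 > Cotton 4 > Barley 3.
Oats takes 160 more to reach its cap of 180 ; 420 left.
Give Peas 40 more to hit its cap of 70 ; 380 left.
Give Sorghum 120 more to hit its cap of 150 ; 260 left.
Lentils takes 180 more to reach its cap of 180 ; 80 left.
Give Wheat 50 more to hit its cap of 70 ; 30 left.
Only 30 left; Cotton takes them to reach 40.

40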